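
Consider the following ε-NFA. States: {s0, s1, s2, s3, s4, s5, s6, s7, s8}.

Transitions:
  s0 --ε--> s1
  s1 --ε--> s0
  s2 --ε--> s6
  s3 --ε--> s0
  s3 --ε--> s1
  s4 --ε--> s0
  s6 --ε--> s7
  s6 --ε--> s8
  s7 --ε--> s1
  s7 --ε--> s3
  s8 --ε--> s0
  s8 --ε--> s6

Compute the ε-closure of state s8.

Start with {s8}.
From s8 via ε: add s0, s6.
From s0 via ε: add s1.
From s6 via ε: add s7.
From s7 via ε: add s3.
No new states can be added; the closed set is {s0, s1, s3, s6, s7, s8}.

{s0, s1, s3, s6, s7, s8}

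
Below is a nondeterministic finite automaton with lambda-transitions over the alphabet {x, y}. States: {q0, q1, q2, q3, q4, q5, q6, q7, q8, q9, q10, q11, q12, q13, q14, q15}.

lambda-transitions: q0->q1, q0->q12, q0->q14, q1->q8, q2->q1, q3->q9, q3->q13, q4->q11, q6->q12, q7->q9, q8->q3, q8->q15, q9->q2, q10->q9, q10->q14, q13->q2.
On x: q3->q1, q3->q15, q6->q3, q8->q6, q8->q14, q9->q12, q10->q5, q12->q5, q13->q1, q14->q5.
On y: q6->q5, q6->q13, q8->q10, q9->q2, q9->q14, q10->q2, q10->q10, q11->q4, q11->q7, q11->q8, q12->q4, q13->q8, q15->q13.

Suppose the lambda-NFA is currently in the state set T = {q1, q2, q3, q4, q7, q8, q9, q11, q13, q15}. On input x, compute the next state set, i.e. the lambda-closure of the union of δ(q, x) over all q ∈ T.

q3 on x → {q1, q15}.
q8 on x → {q6, q14}.
q9 on x → {q12}.
q13 on x → {q1}.
No x-transition from q1, q2, q4, q7, q11, q15.
Union after reading x: {q1, q6, q12, q14, q15}.
Now take the lambda-closure:
From q1 via lambda: add q8.
From q8 via lambda: add q3.
From q3 via lambda: add q9, q13.
From q9 via lambda: add q2.
No new states can be added; the closed set is {q1, q2, q3, q6, q8, q9, q12, q13, q14, q15}.

{q1, q2, q3, q6, q8, q9, q12, q13, q14, q15}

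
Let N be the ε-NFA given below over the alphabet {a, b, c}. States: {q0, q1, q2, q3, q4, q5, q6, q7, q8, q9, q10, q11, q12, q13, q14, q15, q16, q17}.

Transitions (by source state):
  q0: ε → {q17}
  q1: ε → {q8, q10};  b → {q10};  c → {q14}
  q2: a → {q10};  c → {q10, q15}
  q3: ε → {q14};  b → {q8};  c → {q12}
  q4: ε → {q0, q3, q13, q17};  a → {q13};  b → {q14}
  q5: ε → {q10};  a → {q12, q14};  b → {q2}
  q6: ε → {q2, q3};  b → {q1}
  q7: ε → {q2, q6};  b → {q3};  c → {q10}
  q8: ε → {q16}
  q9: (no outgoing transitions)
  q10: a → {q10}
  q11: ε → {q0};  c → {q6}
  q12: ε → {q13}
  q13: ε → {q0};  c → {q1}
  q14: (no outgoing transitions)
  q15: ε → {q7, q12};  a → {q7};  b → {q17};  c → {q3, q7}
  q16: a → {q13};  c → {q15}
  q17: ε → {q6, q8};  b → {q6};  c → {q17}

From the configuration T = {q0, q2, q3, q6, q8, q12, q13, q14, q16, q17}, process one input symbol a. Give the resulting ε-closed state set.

{q0, q2, q3, q6, q8, q10, q13, q14, q16, q17}

q2 on a → {q10}.
q16 on a → {q13}.
No a-transition from q0, q3, q6, q8, q12, q13, q14, q17.
Union after reading a: {q10, q13}.
Now take the ε-closure:
From q13 via ε: add q0.
From q0 via ε: add q17.
From q17 via ε: add q6, q8.
From q6 via ε: add q2, q3.
From q8 via ε: add q16.
From q3 via ε: add q14.
No new states can be added; the closed set is {q0, q2, q3, q6, q8, q10, q13, q14, q16, q17}.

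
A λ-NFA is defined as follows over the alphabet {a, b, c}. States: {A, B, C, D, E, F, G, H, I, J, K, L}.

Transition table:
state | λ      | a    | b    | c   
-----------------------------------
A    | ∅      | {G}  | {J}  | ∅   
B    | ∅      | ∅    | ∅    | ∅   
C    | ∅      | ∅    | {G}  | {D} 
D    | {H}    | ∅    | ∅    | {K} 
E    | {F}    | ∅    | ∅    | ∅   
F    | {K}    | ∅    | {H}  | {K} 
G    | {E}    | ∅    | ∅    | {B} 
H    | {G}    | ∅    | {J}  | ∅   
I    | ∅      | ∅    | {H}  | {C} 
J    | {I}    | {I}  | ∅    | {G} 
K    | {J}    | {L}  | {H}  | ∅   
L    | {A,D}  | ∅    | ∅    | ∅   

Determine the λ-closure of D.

{D, E, F, G, H, I, J, K}

Start with {D}.
From D via λ: add H.
From H via λ: add G.
From G via λ: add E.
From E via λ: add F.
From F via λ: add K.
From K via λ: add J.
From J via λ: add I.
No new states can be added; the closed set is {D, E, F, G, H, I, J, K}.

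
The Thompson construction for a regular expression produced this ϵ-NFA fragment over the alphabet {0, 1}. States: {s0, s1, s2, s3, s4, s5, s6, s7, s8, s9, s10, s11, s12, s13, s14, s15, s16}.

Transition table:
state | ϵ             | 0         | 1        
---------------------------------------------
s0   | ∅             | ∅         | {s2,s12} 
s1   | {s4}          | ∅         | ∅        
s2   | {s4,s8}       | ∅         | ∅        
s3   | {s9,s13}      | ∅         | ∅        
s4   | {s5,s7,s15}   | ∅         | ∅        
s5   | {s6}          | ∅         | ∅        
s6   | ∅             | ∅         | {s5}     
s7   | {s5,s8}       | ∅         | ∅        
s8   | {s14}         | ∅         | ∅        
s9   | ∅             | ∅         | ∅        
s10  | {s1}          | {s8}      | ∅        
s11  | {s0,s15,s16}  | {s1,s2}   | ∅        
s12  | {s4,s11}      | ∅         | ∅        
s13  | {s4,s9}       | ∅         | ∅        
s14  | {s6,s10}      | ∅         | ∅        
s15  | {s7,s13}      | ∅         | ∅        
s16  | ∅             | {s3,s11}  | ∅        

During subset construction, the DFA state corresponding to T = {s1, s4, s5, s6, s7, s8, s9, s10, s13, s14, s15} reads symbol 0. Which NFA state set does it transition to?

s10 on 0 → {s8}.
No 0-transition from s1, s4, s5, s6, s7, s8, s9, s13, s14, s15.
Union after reading 0: {s8}.
Now take the ϵ-closure:
From s8 via ϵ: add s14.
From s14 via ϵ: add s6, s10.
From s10 via ϵ: add s1.
From s1 via ϵ: add s4.
From s4 via ϵ: add s5, s7, s15.
From s15 via ϵ: add s13.
From s13 via ϵ: add s9.
No new states can be added; the closed set is {s1, s4, s5, s6, s7, s8, s9, s10, s13, s14, s15}.

{s1, s4, s5, s6, s7, s8, s9, s10, s13, s14, s15}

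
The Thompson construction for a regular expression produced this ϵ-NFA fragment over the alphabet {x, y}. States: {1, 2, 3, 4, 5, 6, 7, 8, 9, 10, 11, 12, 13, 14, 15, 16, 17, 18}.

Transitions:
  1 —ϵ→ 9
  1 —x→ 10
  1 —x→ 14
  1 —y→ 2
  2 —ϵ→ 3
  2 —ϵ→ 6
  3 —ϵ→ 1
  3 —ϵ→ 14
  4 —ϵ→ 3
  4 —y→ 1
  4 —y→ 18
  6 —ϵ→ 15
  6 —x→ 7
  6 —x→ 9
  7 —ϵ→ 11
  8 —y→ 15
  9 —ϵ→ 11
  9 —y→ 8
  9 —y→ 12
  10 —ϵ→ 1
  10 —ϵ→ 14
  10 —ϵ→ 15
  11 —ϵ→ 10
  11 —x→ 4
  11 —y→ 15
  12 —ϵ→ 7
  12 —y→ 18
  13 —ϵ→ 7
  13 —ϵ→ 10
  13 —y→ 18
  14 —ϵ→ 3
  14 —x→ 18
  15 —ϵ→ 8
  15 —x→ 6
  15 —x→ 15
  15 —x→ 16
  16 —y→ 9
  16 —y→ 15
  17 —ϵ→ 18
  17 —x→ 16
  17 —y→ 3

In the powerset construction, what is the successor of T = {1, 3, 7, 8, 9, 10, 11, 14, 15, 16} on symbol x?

{1, 3, 4, 6, 8, 9, 10, 11, 14, 15, 16, 18}

1 on x → {10, 14}.
11 on x → {4}.
14 on x → {18}.
15 on x → {6, 15, 16}.
No x-transition from 3, 7, 8, 9, 10, 16.
Union after reading x: {4, 6, 10, 14, 15, 16, 18}.
Now take the ϵ-closure:
From 4 via ϵ: add 3.
From 10 via ϵ: add 1.
From 15 via ϵ: add 8.
From 1 via ϵ: add 9.
From 9 via ϵ: add 11.
No new states can be added; the closed set is {1, 3, 4, 6, 8, 9, 10, 11, 14, 15, 16, 18}.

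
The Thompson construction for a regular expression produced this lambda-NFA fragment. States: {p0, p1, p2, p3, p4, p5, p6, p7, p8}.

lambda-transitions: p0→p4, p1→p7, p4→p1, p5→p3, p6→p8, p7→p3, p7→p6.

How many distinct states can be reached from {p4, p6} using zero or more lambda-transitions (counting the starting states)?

Start with {p4, p6}.
From p4 via lambda: add p1.
From p6 via lambda: add p8.
From p1 via lambda: add p7.
From p7 via lambda: add p3.
lambda-closure = {p1, p3, p4, p6, p7, p8}, which has 6 states.

6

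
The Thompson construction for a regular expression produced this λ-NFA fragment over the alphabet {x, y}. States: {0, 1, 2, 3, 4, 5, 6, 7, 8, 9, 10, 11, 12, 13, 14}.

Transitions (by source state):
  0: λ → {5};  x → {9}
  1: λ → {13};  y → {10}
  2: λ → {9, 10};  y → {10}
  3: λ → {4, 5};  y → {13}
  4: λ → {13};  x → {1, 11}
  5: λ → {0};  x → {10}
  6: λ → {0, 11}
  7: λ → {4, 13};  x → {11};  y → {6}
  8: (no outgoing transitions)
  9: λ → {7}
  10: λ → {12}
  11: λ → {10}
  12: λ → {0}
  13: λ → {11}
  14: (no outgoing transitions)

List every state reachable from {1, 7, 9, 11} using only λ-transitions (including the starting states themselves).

Start with {1, 7, 9, 11}.
From 1 via λ: add 13.
From 7 via λ: add 4.
From 11 via λ: add 10.
From 10 via λ: add 12.
From 12 via λ: add 0.
From 0 via λ: add 5.
No new states can be added; the closed set is {0, 1, 4, 5, 7, 9, 10, 11, 12, 13}.

{0, 1, 4, 5, 7, 9, 10, 11, 12, 13}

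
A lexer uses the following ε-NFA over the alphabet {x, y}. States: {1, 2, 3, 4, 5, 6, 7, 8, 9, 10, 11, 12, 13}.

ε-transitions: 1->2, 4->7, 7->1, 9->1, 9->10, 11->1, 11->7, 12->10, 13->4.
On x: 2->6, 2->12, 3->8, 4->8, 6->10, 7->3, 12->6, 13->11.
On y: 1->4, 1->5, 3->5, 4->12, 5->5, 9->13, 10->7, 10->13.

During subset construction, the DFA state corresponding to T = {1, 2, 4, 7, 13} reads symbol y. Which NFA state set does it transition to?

{1, 2, 4, 5, 7, 10, 12}

1 on y → {4, 5}.
4 on y → {12}.
No y-transition from 2, 7, 13.
Union after reading y: {4, 5, 12}.
Now take the ε-closure:
From 4 via ε: add 7.
From 12 via ε: add 10.
From 7 via ε: add 1.
From 1 via ε: add 2.
No new states can be added; the closed set is {1, 2, 4, 5, 7, 10, 12}.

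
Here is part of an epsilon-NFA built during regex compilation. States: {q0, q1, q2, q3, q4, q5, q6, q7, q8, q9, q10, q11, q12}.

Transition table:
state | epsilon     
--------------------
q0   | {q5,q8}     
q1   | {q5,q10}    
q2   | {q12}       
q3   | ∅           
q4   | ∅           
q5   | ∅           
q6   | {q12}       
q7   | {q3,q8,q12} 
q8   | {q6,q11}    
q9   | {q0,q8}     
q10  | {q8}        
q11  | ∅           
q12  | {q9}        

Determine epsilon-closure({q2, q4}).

{q0, q2, q4, q5, q6, q8, q9, q11, q12}

Start with {q2, q4}.
From q2 via epsilon: add q12.
From q12 via epsilon: add q9.
From q9 via epsilon: add q0, q8.
From q0 via epsilon: add q5.
From q8 via epsilon: add q6, q11.
No new states can be added; the closed set is {q0, q2, q4, q5, q6, q8, q9, q11, q12}.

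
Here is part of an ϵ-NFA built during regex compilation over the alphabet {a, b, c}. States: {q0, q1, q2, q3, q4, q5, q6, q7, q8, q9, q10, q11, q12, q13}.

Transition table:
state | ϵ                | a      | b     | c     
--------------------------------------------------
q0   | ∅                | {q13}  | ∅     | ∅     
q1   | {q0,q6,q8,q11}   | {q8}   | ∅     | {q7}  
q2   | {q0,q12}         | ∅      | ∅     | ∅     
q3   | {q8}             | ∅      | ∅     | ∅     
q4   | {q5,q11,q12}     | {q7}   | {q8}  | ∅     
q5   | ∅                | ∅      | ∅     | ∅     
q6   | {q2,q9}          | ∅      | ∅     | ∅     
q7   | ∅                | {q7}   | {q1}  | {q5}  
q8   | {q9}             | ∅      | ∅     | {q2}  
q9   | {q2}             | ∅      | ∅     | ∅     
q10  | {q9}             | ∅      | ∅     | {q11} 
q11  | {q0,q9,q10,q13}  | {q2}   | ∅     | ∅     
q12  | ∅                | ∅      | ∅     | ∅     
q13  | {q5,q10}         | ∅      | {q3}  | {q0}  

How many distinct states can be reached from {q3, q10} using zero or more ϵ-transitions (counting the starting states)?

7

Start with {q3, q10}.
From q3 via ϵ: add q8.
From q10 via ϵ: add q9.
From q9 via ϵ: add q2.
From q2 via ϵ: add q0, q12.
ϵ-closure = {q0, q2, q3, q8, q9, q10, q12}, which has 7 states.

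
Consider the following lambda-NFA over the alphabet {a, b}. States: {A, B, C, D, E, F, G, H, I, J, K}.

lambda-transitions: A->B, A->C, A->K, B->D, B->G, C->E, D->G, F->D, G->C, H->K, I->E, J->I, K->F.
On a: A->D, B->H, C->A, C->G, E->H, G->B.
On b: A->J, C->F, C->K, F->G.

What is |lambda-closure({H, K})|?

Start with {H, K}.
From K via lambda: add F.
From F via lambda: add D.
From D via lambda: add G.
From G via lambda: add C.
From C via lambda: add E.
lambda-closure = {C, D, E, F, G, H, K}, which has 7 states.

7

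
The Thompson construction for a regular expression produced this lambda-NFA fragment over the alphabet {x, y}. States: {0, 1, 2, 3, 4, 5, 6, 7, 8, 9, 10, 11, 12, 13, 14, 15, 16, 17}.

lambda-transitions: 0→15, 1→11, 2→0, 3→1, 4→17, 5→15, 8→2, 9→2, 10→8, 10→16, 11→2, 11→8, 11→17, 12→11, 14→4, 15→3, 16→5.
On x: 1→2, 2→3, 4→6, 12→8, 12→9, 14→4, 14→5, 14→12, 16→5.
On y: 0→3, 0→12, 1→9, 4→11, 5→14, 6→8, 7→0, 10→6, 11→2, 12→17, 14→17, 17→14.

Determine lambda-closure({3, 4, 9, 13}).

Start with {3, 4, 9, 13}.
From 3 via lambda: add 1.
From 4 via lambda: add 17.
From 9 via lambda: add 2.
From 1 via lambda: add 11.
From 2 via lambda: add 0.
From 0 via lambda: add 15.
From 11 via lambda: add 8.
No new states can be added; the closed set is {0, 1, 2, 3, 4, 8, 9, 11, 13, 15, 17}.

{0, 1, 2, 3, 4, 8, 9, 11, 13, 15, 17}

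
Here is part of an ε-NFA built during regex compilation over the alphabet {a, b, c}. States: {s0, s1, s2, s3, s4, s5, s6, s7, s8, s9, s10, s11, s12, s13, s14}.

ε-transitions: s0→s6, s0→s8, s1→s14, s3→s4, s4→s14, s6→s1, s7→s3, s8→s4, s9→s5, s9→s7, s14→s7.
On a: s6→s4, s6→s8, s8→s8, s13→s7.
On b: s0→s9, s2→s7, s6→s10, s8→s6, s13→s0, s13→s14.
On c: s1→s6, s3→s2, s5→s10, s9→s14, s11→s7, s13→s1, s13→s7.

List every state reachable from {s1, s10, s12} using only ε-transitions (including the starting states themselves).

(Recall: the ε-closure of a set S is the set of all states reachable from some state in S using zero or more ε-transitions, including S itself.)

{s1, s3, s4, s7, s10, s12, s14}

Start with {s1, s10, s12}.
From s1 via ε: add s14.
From s14 via ε: add s7.
From s7 via ε: add s3.
From s3 via ε: add s4.
No new states can be added; the closed set is {s1, s3, s4, s7, s10, s12, s14}.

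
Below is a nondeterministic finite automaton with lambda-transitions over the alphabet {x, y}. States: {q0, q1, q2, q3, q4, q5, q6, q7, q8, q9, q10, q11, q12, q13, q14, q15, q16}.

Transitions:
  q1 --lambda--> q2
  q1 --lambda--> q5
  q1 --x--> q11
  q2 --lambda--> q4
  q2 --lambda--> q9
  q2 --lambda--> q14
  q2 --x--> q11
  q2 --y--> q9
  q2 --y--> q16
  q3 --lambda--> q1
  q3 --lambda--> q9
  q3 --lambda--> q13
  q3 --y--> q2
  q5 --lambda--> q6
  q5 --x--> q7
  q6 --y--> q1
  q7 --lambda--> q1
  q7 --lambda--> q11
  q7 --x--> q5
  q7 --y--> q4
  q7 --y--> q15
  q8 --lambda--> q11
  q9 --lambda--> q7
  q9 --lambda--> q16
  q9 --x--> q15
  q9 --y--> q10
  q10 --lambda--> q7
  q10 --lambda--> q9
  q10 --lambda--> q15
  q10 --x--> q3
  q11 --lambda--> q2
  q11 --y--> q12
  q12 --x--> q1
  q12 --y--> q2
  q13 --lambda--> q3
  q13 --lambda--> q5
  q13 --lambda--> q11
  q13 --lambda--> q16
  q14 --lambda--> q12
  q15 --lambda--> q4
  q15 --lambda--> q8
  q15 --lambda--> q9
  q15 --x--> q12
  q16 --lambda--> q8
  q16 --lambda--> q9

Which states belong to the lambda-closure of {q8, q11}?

{q1, q2, q4, q5, q6, q7, q8, q9, q11, q12, q14, q16}

Start with {q8, q11}.
From q11 via lambda: add q2.
From q2 via lambda: add q4, q9, q14.
From q9 via lambda: add q7, q16.
From q14 via lambda: add q12.
From q7 via lambda: add q1.
From q1 via lambda: add q5.
From q5 via lambda: add q6.
No new states can be added; the closed set is {q1, q2, q4, q5, q6, q7, q8, q9, q11, q12, q14, q16}.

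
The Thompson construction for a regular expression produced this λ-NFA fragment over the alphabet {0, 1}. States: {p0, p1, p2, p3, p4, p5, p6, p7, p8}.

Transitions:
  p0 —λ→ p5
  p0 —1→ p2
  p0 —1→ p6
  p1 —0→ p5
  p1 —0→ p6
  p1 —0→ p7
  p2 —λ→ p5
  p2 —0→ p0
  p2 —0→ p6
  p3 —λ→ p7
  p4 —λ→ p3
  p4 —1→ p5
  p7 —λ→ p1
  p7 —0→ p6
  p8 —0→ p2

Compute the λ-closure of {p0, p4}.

{p0, p1, p3, p4, p5, p7}

Start with {p0, p4}.
From p0 via λ: add p5.
From p4 via λ: add p3.
From p3 via λ: add p7.
From p7 via λ: add p1.
No new states can be added; the closed set is {p0, p1, p3, p4, p5, p7}.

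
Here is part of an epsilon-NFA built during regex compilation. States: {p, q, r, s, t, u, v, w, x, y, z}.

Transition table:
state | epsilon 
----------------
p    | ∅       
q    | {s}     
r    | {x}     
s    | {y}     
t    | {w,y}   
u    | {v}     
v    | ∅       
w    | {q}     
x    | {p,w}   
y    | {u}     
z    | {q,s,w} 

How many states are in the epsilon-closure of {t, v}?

7

Start with {t, v}.
From t via epsilon: add w, y.
From w via epsilon: add q.
From y via epsilon: add u.
From q via epsilon: add s.
epsilon-closure = {q, s, t, u, v, w, y}, which has 7 states.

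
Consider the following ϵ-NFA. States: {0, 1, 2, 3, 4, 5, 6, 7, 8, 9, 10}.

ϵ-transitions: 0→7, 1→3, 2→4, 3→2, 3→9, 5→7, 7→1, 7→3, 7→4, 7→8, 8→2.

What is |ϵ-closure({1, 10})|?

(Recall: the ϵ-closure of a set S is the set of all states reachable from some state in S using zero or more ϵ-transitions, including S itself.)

Start with {1, 10}.
From 1 via ϵ: add 3.
From 3 via ϵ: add 2, 9.
From 2 via ϵ: add 4.
ϵ-closure = {1, 2, 3, 4, 9, 10}, which has 6 states.

6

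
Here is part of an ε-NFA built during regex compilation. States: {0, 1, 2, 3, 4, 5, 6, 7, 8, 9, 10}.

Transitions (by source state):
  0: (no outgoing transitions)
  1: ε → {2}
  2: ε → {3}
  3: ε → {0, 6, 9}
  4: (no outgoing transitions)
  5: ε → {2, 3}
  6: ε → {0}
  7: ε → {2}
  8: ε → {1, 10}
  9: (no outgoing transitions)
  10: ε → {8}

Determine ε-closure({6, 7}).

{0, 2, 3, 6, 7, 9}

Start with {6, 7}.
From 6 via ε: add 0.
From 7 via ε: add 2.
From 2 via ε: add 3.
From 3 via ε: add 9.
No new states can be added; the closed set is {0, 2, 3, 6, 7, 9}.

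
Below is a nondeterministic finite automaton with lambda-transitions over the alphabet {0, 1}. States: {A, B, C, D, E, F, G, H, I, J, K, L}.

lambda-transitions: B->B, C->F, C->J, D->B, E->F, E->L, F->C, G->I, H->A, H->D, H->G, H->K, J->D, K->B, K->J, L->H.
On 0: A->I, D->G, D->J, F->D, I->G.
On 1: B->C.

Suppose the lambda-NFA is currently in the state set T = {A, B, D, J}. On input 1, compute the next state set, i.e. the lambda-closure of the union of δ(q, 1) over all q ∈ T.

B on 1 → {C}.
No 1-transition from A, D, J.
Union after reading 1: {C}.
Now take the lambda-closure:
From C via lambda: add F, J.
From J via lambda: add D.
From D via lambda: add B.
No new states can be added; the closed set is {B, C, D, F, J}.

{B, C, D, F, J}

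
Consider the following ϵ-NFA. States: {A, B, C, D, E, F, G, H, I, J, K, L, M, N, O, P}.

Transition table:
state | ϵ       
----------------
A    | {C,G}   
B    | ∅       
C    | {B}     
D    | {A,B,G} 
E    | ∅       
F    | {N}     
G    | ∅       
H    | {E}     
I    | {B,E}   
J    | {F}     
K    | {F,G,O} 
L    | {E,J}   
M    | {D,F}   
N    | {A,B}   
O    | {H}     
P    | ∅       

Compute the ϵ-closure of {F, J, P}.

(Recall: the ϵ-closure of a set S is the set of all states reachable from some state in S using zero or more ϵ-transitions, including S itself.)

{A, B, C, F, G, J, N, P}

Start with {F, J, P}.
From F via ϵ: add N.
From N via ϵ: add A, B.
From A via ϵ: add C, G.
No new states can be added; the closed set is {A, B, C, F, G, J, N, P}.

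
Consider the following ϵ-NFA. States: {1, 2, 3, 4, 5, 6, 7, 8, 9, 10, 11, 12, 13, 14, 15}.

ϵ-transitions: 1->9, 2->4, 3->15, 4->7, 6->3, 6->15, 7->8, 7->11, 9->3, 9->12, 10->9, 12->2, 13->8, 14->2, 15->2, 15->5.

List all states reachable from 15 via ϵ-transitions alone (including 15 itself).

Start with {15}.
From 15 via ϵ: add 2, 5.
From 2 via ϵ: add 4.
From 4 via ϵ: add 7.
From 7 via ϵ: add 8, 11.
No new states can be added; the closed set is {2, 4, 5, 7, 8, 11, 15}.

{2, 4, 5, 7, 8, 11, 15}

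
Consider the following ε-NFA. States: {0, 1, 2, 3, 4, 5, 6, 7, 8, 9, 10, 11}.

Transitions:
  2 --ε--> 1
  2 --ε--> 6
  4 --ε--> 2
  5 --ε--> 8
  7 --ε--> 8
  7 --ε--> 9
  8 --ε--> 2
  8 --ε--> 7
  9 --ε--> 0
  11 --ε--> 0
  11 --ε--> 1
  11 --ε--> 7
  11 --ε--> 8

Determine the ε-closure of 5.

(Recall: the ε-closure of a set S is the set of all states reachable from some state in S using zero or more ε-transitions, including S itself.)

{0, 1, 2, 5, 6, 7, 8, 9}

Start with {5}.
From 5 via ε: add 8.
From 8 via ε: add 2, 7.
From 2 via ε: add 1, 6.
From 7 via ε: add 9.
From 9 via ε: add 0.
No new states can be added; the closed set is {0, 1, 2, 5, 6, 7, 8, 9}.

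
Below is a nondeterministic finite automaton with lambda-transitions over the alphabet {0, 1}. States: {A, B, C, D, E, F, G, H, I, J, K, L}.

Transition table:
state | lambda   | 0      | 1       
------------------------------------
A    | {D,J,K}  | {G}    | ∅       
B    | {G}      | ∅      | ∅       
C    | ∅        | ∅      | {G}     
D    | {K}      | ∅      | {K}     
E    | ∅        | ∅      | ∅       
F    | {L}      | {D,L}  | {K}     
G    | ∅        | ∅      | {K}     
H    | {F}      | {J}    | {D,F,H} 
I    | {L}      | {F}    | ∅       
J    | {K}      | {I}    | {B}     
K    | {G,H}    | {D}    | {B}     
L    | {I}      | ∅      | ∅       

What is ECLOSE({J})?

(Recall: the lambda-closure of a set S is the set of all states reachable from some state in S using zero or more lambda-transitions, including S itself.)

Start with {J}.
From J via lambda: add K.
From K via lambda: add G, H.
From H via lambda: add F.
From F via lambda: add L.
From L via lambda: add I.
No new states can be added; the closed set is {F, G, H, I, J, K, L}.

{F, G, H, I, J, K, L}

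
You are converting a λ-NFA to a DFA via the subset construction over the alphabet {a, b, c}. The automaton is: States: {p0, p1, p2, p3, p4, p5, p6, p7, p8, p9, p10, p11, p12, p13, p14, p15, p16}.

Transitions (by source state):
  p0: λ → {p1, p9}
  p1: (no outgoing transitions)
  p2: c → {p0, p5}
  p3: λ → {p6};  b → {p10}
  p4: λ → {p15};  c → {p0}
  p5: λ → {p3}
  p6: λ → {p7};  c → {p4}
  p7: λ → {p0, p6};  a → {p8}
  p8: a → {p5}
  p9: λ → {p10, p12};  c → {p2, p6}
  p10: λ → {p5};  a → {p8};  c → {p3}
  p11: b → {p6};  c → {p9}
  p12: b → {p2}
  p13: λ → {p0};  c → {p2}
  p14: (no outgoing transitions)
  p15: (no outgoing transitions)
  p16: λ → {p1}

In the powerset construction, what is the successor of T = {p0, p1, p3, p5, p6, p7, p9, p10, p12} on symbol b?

{p0, p1, p2, p3, p5, p6, p7, p9, p10, p12}

p3 on b → {p10}.
p12 on b → {p2}.
No b-transition from p0, p1, p5, p6, p7, p9, p10.
Union after reading b: {p2, p10}.
Now take the λ-closure:
From p10 via λ: add p5.
From p5 via λ: add p3.
From p3 via λ: add p6.
From p6 via λ: add p7.
From p7 via λ: add p0.
From p0 via λ: add p1, p9.
From p9 via λ: add p12.
No new states can be added; the closed set is {p0, p1, p2, p3, p5, p6, p7, p9, p10, p12}.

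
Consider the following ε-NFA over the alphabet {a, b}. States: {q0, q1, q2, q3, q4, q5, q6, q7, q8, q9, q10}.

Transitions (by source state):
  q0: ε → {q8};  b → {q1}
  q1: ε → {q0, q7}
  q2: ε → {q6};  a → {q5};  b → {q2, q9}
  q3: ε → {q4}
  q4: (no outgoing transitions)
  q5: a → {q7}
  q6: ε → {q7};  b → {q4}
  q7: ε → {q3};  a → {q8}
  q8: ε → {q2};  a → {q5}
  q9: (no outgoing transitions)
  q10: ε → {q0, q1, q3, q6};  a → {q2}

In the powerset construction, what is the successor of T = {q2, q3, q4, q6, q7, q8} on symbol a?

q2 on a → {q5}.
q7 on a → {q8}.
q8 on a → {q5}.
No a-transition from q3, q4, q6.
Union after reading a: {q5, q8}.
Now take the ε-closure:
From q8 via ε: add q2.
From q2 via ε: add q6.
From q6 via ε: add q7.
From q7 via ε: add q3.
From q3 via ε: add q4.
No new states can be added; the closed set is {q2, q3, q4, q5, q6, q7, q8}.

{q2, q3, q4, q5, q6, q7, q8}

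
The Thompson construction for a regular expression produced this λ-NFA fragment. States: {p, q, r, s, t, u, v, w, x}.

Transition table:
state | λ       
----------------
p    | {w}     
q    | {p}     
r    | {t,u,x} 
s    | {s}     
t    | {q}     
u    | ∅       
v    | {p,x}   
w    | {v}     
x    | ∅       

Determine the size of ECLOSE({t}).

6

Start with {t}.
From t via λ: add q.
From q via λ: add p.
From p via λ: add w.
From w via λ: add v.
From v via λ: add x.
λ-closure = {p, q, t, v, w, x}, which has 6 states.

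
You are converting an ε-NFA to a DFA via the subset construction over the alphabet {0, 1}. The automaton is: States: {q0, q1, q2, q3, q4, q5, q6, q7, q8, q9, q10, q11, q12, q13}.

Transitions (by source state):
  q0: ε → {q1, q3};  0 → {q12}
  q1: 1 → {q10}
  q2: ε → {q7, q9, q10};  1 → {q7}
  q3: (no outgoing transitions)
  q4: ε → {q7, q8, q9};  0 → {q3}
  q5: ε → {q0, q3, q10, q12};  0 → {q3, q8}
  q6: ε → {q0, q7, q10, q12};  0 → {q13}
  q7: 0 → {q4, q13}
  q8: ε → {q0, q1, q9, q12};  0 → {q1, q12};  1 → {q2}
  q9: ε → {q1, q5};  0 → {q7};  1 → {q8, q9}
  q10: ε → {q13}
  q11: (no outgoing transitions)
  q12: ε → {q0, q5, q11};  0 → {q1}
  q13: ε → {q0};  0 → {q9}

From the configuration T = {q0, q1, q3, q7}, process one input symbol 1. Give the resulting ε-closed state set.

{q0, q1, q3, q10, q13}

q1 on 1 → {q10}.
No 1-transition from q0, q3, q7.
Union after reading 1: {q10}.
Now take the ε-closure:
From q10 via ε: add q13.
From q13 via ε: add q0.
From q0 via ε: add q1, q3.
No new states can be added; the closed set is {q0, q1, q3, q10, q13}.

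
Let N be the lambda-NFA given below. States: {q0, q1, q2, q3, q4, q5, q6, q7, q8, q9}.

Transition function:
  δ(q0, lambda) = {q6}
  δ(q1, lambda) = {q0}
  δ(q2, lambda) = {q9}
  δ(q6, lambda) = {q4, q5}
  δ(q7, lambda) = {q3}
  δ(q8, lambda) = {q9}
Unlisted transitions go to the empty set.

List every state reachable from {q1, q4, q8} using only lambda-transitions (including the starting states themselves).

{q0, q1, q4, q5, q6, q8, q9}

Start with {q1, q4, q8}.
From q1 via lambda: add q0.
From q8 via lambda: add q9.
From q0 via lambda: add q6.
From q6 via lambda: add q5.
No new states can be added; the closed set is {q0, q1, q4, q5, q6, q8, q9}.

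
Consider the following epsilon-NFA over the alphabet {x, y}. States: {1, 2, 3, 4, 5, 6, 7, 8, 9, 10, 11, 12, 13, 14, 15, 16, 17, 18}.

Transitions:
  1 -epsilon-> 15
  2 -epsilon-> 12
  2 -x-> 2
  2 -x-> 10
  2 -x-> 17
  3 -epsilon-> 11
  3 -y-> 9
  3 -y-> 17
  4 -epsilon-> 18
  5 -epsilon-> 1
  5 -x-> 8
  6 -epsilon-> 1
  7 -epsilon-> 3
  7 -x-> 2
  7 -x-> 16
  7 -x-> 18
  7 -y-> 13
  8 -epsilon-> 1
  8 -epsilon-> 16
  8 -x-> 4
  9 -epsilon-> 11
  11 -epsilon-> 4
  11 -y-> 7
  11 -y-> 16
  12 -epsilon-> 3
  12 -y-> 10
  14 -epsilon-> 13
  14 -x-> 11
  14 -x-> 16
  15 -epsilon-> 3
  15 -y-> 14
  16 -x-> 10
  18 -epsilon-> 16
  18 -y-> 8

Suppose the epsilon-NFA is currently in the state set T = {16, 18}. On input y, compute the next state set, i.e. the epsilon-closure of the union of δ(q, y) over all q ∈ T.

{1, 3, 4, 8, 11, 15, 16, 18}

18 on y → {8}.
No y-transition from 16.
Union after reading y: {8}.
Now take the epsilon-closure:
From 8 via epsilon: add 1, 16.
From 1 via epsilon: add 15.
From 15 via epsilon: add 3.
From 3 via epsilon: add 11.
From 11 via epsilon: add 4.
From 4 via epsilon: add 18.
No new states can be added; the closed set is {1, 3, 4, 8, 11, 15, 16, 18}.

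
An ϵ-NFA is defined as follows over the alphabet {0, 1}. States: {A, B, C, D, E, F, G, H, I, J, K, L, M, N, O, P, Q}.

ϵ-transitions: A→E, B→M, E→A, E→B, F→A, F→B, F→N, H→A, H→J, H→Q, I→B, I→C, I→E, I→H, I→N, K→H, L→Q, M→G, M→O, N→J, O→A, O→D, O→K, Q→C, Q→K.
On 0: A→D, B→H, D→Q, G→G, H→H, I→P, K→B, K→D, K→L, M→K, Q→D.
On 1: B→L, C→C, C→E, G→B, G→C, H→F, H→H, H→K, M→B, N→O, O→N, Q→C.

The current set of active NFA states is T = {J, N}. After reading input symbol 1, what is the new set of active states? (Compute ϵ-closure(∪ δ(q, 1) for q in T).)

{A, B, C, D, E, G, H, J, K, M, O, Q}

N on 1 → {O}.
No 1-transition from J.
Union after reading 1: {O}.
Now take the ϵ-closure:
From O via ϵ: add A, D, K.
From A via ϵ: add E.
From K via ϵ: add H.
From E via ϵ: add B.
From H via ϵ: add J, Q.
From B via ϵ: add M.
From Q via ϵ: add C.
From M via ϵ: add G.
No new states can be added; the closed set is {A, B, C, D, E, G, H, J, K, M, O, Q}.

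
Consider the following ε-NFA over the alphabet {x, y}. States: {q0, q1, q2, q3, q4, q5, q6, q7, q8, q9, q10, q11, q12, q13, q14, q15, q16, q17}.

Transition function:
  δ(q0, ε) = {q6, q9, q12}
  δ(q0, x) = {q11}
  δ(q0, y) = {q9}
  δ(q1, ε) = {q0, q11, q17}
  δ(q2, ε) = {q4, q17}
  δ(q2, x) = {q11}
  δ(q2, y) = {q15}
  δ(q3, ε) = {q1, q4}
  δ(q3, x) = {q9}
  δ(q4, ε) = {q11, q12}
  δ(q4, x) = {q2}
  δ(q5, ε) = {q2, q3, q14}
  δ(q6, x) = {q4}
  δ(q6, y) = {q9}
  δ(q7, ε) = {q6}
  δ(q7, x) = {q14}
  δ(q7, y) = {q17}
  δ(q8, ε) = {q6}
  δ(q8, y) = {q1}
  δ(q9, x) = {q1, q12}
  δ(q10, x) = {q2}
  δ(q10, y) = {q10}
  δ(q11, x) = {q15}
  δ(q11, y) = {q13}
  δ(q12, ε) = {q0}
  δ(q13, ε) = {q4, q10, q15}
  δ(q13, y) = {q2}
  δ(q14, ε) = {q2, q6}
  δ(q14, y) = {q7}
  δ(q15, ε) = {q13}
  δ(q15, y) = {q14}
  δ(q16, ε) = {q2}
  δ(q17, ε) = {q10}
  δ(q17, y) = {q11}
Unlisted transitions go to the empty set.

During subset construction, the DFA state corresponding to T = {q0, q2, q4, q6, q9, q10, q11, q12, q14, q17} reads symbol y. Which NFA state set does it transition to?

{q0, q4, q6, q7, q9, q10, q11, q12, q13, q15}

q0 on y → {q9}.
q2 on y → {q15}.
q6 on y → {q9}.
q10 on y → {q10}.
q11 on y → {q13}.
q14 on y → {q7}.
q17 on y → {q11}.
No y-transition from q4, q9, q12.
Union after reading y: {q7, q9, q10, q11, q13, q15}.
Now take the ε-closure:
From q7 via ε: add q6.
From q13 via ε: add q4.
From q4 via ε: add q12.
From q12 via ε: add q0.
No new states can be added; the closed set is {q0, q4, q6, q7, q9, q10, q11, q12, q13, q15}.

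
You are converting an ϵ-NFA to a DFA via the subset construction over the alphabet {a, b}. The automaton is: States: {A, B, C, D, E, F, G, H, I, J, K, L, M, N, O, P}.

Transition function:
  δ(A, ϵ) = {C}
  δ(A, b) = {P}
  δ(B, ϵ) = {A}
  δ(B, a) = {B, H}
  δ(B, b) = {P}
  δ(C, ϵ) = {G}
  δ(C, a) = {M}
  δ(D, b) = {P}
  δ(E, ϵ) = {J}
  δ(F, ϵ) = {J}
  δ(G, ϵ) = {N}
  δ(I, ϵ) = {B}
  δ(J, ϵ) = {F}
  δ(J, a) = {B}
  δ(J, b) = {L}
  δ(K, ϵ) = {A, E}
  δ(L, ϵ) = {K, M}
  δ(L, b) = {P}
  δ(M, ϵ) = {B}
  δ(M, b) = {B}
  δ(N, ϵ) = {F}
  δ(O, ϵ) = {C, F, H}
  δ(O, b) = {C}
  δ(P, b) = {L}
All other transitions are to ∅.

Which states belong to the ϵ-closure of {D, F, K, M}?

{A, B, C, D, E, F, G, J, K, M, N}

Start with {D, F, K, M}.
From F via ϵ: add J.
From K via ϵ: add A, E.
From M via ϵ: add B.
From A via ϵ: add C.
From C via ϵ: add G.
From G via ϵ: add N.
No new states can be added; the closed set is {A, B, C, D, E, F, G, J, K, M, N}.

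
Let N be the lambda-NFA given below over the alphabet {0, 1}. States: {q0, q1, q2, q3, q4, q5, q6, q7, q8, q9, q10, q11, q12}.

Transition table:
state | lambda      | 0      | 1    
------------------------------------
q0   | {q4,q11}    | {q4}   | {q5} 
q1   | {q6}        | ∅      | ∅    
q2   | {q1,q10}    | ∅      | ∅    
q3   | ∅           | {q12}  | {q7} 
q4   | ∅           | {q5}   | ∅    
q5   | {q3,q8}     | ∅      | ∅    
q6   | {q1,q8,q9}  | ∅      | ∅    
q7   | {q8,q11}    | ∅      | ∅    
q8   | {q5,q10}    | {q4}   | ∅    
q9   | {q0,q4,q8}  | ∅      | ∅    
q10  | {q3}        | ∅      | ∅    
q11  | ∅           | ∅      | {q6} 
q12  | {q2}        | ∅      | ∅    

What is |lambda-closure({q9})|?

8

Start with {q9}.
From q9 via lambda: add q0, q4, q8.
From q0 via lambda: add q11.
From q8 via lambda: add q5, q10.
From q5 via lambda: add q3.
lambda-closure = {q0, q3, q4, q5, q8, q9, q10, q11}, which has 8 states.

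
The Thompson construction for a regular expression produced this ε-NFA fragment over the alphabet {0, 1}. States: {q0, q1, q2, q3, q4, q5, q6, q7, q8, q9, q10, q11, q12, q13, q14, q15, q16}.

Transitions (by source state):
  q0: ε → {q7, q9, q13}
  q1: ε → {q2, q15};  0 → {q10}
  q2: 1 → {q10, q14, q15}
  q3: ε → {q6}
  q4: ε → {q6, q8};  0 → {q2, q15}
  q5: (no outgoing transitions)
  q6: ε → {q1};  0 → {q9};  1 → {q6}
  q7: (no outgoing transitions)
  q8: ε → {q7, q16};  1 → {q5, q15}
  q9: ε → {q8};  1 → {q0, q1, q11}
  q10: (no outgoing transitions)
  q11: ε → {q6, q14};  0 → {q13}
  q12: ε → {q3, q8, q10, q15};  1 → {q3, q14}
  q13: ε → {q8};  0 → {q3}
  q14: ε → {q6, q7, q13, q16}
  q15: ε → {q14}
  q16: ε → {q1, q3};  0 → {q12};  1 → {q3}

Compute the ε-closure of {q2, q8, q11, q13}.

{q1, q2, q3, q6, q7, q8, q11, q13, q14, q15, q16}

Start with {q2, q8, q11, q13}.
From q8 via ε: add q7, q16.
From q11 via ε: add q6, q14.
From q6 via ε: add q1.
From q16 via ε: add q3.
From q1 via ε: add q15.
No new states can be added; the closed set is {q1, q2, q3, q6, q7, q8, q11, q13, q14, q15, q16}.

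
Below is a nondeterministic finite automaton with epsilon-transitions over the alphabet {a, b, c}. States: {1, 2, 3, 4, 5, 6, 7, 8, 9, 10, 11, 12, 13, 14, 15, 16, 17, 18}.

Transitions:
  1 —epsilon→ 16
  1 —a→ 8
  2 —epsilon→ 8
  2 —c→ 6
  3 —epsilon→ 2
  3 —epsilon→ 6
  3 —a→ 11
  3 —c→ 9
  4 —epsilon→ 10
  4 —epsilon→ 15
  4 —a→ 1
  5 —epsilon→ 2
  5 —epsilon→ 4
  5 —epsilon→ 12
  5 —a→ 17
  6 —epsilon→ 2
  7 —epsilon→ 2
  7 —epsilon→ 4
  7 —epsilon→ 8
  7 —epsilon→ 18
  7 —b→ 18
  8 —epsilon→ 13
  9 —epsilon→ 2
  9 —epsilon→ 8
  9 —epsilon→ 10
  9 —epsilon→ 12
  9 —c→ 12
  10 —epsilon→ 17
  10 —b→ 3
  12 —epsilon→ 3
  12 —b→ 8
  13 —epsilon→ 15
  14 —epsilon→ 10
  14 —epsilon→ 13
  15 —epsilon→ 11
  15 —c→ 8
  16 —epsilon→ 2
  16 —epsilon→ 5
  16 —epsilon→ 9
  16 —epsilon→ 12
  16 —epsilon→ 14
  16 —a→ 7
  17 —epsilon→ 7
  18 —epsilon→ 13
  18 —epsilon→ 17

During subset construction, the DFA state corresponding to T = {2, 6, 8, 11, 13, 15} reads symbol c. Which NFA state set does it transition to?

{2, 6, 8, 11, 13, 15}

2 on c → {6}.
15 on c → {8}.
No c-transition from 6, 8, 11, 13.
Union after reading c: {6, 8}.
Now take the epsilon-closure:
From 6 via epsilon: add 2.
From 8 via epsilon: add 13.
From 13 via epsilon: add 15.
From 15 via epsilon: add 11.
No new states can be added; the closed set is {2, 6, 8, 11, 13, 15}.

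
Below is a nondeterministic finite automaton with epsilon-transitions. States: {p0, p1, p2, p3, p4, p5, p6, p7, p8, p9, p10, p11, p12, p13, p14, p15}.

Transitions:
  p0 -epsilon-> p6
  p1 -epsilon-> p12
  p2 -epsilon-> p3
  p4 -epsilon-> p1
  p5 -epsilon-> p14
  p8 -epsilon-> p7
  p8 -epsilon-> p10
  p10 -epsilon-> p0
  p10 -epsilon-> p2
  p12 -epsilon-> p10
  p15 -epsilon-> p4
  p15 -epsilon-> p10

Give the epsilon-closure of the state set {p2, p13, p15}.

Start with {p2, p13, p15}.
From p2 via epsilon: add p3.
From p15 via epsilon: add p4, p10.
From p4 via epsilon: add p1.
From p10 via epsilon: add p0.
From p0 via epsilon: add p6.
From p1 via epsilon: add p12.
No new states can be added; the closed set is {p0, p1, p2, p3, p4, p6, p10, p12, p13, p15}.

{p0, p1, p2, p3, p4, p6, p10, p12, p13, p15}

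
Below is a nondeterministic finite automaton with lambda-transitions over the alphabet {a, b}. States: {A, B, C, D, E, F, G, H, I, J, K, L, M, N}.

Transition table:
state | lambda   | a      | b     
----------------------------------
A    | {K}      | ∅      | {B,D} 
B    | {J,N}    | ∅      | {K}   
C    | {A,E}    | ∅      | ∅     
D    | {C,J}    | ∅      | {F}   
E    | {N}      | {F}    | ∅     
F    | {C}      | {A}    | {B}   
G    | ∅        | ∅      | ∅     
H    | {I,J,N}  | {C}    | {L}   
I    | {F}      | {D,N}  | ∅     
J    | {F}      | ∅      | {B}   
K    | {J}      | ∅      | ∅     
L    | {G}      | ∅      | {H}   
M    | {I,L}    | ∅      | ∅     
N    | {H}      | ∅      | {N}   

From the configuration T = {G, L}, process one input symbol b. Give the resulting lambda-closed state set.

L on b → {H}.
No b-transition from G.
Union after reading b: {H}.
Now take the lambda-closure:
From H via lambda: add I, J, N.
From I via lambda: add F.
From F via lambda: add C.
From C via lambda: add A, E.
From A via lambda: add K.
No new states can be added; the closed set is {A, C, E, F, H, I, J, K, N}.

{A, C, E, F, H, I, J, K, N}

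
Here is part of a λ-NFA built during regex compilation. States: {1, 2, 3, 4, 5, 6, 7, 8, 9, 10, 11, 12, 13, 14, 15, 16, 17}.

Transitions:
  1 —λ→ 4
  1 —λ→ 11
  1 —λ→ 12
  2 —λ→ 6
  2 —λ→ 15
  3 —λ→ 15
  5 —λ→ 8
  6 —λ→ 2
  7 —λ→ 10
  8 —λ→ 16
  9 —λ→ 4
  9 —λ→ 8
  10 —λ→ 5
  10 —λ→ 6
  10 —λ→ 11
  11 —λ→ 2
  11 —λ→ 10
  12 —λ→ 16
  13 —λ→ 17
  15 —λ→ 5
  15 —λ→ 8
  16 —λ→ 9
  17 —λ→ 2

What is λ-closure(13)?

Start with {13}.
From 13 via λ: add 17.
From 17 via λ: add 2.
From 2 via λ: add 6, 15.
From 15 via λ: add 5, 8.
From 8 via λ: add 16.
From 16 via λ: add 9.
From 9 via λ: add 4.
No new states can be added; the closed set is {2, 4, 5, 6, 8, 9, 13, 15, 16, 17}.

{2, 4, 5, 6, 8, 9, 13, 15, 16, 17}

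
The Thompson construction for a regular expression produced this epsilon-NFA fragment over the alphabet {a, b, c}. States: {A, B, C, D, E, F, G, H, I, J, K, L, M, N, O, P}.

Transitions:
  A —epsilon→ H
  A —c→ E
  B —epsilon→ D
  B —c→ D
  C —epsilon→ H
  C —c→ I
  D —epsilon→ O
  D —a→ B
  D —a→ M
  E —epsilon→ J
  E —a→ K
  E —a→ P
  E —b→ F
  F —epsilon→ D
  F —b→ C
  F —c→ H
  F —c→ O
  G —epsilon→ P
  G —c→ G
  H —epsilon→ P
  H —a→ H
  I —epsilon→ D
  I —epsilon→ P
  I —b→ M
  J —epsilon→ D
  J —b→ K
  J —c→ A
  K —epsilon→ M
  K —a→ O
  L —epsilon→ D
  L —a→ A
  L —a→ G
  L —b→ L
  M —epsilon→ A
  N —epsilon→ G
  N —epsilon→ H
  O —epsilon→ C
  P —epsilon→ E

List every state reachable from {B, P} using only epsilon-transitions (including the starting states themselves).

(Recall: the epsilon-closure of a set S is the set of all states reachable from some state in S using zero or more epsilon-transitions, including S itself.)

Start with {B, P}.
From B via epsilon: add D.
From P via epsilon: add E.
From D via epsilon: add O.
From E via epsilon: add J.
From O via epsilon: add C.
From C via epsilon: add H.
No new states can be added; the closed set is {B, C, D, E, H, J, O, P}.

{B, C, D, E, H, J, O, P}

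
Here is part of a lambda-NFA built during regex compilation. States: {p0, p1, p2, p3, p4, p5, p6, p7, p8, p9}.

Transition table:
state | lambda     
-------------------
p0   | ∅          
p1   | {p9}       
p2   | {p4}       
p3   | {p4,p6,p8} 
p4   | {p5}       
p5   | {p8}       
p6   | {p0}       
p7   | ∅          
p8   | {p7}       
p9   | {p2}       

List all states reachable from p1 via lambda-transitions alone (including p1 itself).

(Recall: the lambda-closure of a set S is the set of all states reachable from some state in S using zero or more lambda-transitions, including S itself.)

Start with {p1}.
From p1 via lambda: add p9.
From p9 via lambda: add p2.
From p2 via lambda: add p4.
From p4 via lambda: add p5.
From p5 via lambda: add p8.
From p8 via lambda: add p7.
No new states can be added; the closed set is {p1, p2, p4, p5, p7, p8, p9}.

{p1, p2, p4, p5, p7, p8, p9}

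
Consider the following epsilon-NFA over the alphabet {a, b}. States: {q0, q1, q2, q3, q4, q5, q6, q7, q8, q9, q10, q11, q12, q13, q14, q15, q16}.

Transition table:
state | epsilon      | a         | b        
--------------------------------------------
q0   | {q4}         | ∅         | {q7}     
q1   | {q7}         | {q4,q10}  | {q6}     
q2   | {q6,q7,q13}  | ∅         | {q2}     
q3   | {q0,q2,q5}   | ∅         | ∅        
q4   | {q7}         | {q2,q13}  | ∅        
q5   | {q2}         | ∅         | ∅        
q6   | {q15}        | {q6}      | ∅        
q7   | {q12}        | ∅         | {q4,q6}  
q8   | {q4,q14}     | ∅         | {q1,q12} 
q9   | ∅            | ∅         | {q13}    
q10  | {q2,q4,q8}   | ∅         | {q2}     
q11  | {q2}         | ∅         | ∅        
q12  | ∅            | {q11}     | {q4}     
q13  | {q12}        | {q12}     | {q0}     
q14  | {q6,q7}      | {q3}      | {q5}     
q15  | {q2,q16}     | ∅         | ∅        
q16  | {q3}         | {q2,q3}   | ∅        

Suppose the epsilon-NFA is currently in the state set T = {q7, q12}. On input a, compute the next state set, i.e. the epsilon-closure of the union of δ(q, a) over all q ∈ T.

{q0, q2, q3, q4, q5, q6, q7, q11, q12, q13, q15, q16}

q12 on a → {q11}.
No a-transition from q7.
Union after reading a: {q11}.
Now take the epsilon-closure:
From q11 via epsilon: add q2.
From q2 via epsilon: add q6, q7, q13.
From q6 via epsilon: add q15.
From q7 via epsilon: add q12.
From q15 via epsilon: add q16.
From q16 via epsilon: add q3.
From q3 via epsilon: add q0, q5.
From q0 via epsilon: add q4.
No new states can be added; the closed set is {q0, q2, q3, q4, q5, q6, q7, q11, q12, q13, q15, q16}.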